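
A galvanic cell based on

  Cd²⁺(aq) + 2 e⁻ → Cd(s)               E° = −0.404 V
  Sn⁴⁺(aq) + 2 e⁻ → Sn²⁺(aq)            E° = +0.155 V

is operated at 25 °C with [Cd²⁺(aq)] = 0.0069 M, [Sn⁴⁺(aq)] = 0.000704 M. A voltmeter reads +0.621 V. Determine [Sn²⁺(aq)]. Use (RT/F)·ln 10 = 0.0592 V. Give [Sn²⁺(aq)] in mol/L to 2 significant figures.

With Sn⁴⁺/Sn²⁺ at the cathode and Cd²⁺/Cd at the anode, E°cell = +0.155 − (−0.404) = +0.559 V (n = 2).
Rearranging E = E° − (0.0592/n)·log Q gives log Q = 2(+0.559 − (+0.621))/0.0592 = −2.095.
For Sn⁴⁺(aq) + Cd(s) → Sn²⁺(aq) + Cd²⁺(aq), the reaction quotient is Q = ([Sn²⁺(aq)]·[Cd²⁺(aq)]) / [Sn⁴⁺(aq)].
Isolating [Sn²⁺(aq)] in Q = 10^{−2.095} yields log [Sn²⁺(aq)] = −3.086, i.e. 0.00082 M.

0.00082 M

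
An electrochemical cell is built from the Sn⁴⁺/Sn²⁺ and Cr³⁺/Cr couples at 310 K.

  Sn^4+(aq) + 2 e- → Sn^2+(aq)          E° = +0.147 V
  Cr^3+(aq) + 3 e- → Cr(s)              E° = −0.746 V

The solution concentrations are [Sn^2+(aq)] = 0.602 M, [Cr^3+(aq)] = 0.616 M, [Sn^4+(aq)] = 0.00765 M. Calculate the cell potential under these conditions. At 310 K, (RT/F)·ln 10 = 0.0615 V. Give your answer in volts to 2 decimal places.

+0.84 V

Since E°(Sn⁴⁺/Sn²⁺) > E°(Cr³⁺/Cr), Sn⁴⁺/Sn²⁺ serves as the cathode.
E°cell = E°cat − E°an = +0.147 − (−0.746) = +0.893 V; n = 6.
The balanced reaction is 3 Sn^4+(aq) + 2 Cr(s) → 3 Sn^2+(aq) + 2 Cr^3+(aq), so Q = ([Sn^2+(aq)]^3·[Cr^3+(aq)]^2) / [Sn^4+(aq)]^3 = 1.85×10^5 and log Q = 5.267.
Applying E = E° − (RT ln10/nF)·log Q gives +0.893 − (0.0615/6)(5.267) = +0.84 V.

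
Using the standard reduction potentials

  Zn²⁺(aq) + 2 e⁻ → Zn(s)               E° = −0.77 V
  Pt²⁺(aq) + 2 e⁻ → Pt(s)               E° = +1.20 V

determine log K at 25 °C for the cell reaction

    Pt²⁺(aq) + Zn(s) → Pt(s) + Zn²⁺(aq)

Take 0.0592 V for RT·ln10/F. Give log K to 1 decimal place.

log K = 66.6

The Pt²⁺/Pt couple is reduced (cathode); E°cell = +1.20 − (−0.77) = +1.97 V with n = 2.
At equilibrium E = 0, so log K = nE°cell / 0.0592 = (2)(+1.97) / 0.0592 = 66.6.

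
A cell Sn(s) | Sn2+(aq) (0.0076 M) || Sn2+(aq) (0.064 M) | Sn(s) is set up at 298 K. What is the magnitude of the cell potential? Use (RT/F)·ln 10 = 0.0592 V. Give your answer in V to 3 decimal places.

For a concentration cell E°cell = 0, since both electrodes use the same couple.
The compartment with the higher Sn2+(aq) concentration (0.064 M) acts as the cathode; ions are reduced there and produced at the dilute (0.0076 M) anode.
With n = 2, Ecell = −(0.0592/2)·log([dilute]/[conc]) = −(0.0592/2)·log(0.0076/0.064) = +0.027 V.

0.027 V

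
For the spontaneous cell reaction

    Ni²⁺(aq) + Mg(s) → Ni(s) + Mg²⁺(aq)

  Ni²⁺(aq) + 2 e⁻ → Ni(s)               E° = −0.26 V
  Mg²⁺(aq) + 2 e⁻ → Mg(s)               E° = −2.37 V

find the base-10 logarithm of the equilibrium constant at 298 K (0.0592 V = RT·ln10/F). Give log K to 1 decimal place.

The Ni²⁺/Ni couple is reduced (cathode); E°cell = −0.26 − (−2.37) = +2.11 V with n = 2.
At equilibrium E = 0, so log K = nE°cell / 0.0592 = (2)(+2.11) / 0.0592 = 71.3.

log K = 71.3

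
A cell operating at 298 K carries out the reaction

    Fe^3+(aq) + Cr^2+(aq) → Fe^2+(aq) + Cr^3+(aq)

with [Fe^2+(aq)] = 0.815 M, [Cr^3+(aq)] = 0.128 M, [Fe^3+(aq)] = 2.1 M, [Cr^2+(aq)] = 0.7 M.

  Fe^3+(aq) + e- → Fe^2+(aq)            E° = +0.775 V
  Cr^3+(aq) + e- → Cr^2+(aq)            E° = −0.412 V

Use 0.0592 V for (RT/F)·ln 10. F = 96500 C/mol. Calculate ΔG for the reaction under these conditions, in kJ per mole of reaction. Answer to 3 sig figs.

With Fe³⁺/Fe²⁺ reduced at the cathode, E°cell = +0.775 − (−0.412) = +1.187 V and n = 1.
The reaction quotient is ([Fe^2+(aq)]·[Cr^3+(aq)]) / ([Fe^3+(aq)]·[Cr^2+(aq)]) = 0.071; by Nernst, E = +1.187 − (0.0592/1)(−1.149) = +1.2550 V.
ΔG = −nFE = −(1)(96500)(+1.2550) J/mol = −121 kJ/mol.

−121 kJ/mol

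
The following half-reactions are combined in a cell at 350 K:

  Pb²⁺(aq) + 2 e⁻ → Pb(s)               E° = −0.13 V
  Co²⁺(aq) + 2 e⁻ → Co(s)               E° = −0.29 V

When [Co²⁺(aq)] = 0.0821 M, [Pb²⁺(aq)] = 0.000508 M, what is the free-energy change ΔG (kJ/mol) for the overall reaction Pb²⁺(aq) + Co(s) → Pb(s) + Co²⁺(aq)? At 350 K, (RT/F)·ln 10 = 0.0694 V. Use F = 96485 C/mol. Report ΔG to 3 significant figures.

The standard cell potential is −0.13 − (−0.29) = +0.16 V, with n = 2 electrons in the balanced equation.
Here Q = [Co²⁺(aq)] / [Pb²⁺(aq)] = 162 (log Q = 2.208), giving E = +0.16 − (0.0694/2)·(2.208) = +0.0834 V.
ΔG = −nFE = −(2)(96485)(+0.0834) J/mol = −16.1 kJ/mol.

−16.1 kJ/mol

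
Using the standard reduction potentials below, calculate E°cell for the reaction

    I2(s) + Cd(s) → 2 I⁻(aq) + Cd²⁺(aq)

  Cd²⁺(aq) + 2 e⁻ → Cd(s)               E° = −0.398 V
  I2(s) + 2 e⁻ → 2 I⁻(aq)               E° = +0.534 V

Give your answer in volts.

+0.932 V

I2(s) gains electrons, so the I₂/I⁻ couple is the cathode; the Cd²⁺/Cd couple is the anode.
E°cell = E°(cathode) − E°(anode) = +0.534 − (−0.398) = +0.932 V.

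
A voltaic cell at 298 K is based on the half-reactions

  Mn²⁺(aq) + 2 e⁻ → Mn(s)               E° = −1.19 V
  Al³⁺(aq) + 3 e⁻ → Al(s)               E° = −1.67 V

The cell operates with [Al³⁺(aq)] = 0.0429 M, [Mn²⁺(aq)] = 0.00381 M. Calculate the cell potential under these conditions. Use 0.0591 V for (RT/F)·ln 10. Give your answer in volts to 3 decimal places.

+0.435 V

Mn²⁺/Mn is reduced (cathode, E° = −1.19 V) and Al³⁺/Al is oxidized (anode).
E°cell = −1.19 − (−1.67) = +0.48 V, with n = 6 electrons transferred.
Balancing gives 3 Mn²⁺(aq) + 2 Al(s) → 3 Mn(s) + 2 Al³⁺(aq); hence Q = [Al³⁺(aq)]^2 / [Mn²⁺(aq)]^3 = 3.33×10^4 (log Q = 4.522).
E = E° − (0.0591/n)·log Q = +0.48 − (0.0591/6)(4.522) = +0.435 V.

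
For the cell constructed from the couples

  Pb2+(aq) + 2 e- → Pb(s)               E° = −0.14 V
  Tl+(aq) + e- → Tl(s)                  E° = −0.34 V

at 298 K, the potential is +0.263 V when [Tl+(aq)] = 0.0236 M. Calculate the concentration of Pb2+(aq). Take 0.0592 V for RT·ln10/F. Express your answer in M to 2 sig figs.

0.075 M

With Pb²⁺/Pb at the cathode and Tl⁺/Tl at the anode, E°cell = −0.14 − (−0.34) = +0.20 V (n = 2).
Rearranging E = E° − (0.0592/n)·log Q gives log Q = 2(+0.20 − (+0.263))/0.0592 = −2.128.
Balancing electrons gives Pb2+(aq) + 2 Tl(s) → Pb(s) + 2 Tl+(aq); thus Q = [Tl+(aq)]^2 / [Pb2+(aq)].
Isolating [Pb2+(aq)] in Q = 10^{−2.128} yields log [Pb2+(aq)] = −1.126, i.e. 0.075 M.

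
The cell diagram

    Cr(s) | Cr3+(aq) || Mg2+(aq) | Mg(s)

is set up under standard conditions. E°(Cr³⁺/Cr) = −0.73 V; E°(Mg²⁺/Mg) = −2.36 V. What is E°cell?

−1.63 V

By convention the left-hand electrode in cell notation is the anode (oxidation) and the right-hand electrode is the cathode (reduction).
E°cell = E°(right) − E°(left) = −2.36 − (−0.73) = −1.63 V.
The negative sign shows that, as written, the cell would require an external voltage to drive the reaction.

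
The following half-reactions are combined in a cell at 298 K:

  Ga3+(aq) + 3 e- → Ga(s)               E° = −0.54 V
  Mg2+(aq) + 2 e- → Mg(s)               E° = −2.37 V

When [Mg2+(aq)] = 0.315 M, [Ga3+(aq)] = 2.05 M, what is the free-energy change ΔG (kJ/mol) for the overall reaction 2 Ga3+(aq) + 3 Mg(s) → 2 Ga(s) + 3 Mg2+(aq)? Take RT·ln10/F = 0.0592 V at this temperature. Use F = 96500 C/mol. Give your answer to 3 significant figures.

−1070 kJ/mol

The standard cell potential is −0.54 − (−2.37) = +1.83 V, with n = 6 electrons in the balanced equation.
Here Q = [Mg2+(aq)]^3 / [Ga3+(aq)]^2 = 0.00744 (log Q = −2.129), giving E = +1.83 − (0.0592/6)·(−2.129) = +1.8510 V.
Then ΔG = −nFE = −6 × 96500 × +1.8510 J/mol = −1070 kJ/mol.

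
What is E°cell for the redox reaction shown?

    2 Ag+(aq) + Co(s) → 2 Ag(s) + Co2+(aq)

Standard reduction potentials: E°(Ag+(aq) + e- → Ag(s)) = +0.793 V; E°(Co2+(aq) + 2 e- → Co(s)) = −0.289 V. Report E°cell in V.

+1.082 V

In the reaction as written, Ag+(aq) is reduced (cathode) and Co2+(aq) is produced by oxidation at the anode.
E°cell = E°(cathode) − E°(anode) = +0.793 − (−0.289) = +1.082 V.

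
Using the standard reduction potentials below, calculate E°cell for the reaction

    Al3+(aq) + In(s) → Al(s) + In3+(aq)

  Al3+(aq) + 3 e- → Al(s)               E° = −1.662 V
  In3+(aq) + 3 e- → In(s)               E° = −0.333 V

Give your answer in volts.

In the reaction as written, Al3+(aq) is reduced (cathode) and In3+(aq) is produced by oxidation at the anode.
E°cell = E°(cathode) − E°(anode) = −1.662 − (−0.333) = −1.329 V.

−1.329 V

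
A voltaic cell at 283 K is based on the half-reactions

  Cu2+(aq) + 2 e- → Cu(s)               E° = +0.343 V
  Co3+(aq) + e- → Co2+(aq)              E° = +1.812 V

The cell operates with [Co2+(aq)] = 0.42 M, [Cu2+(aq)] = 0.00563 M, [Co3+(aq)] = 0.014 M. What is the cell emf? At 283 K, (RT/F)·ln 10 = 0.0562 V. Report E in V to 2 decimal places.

Since E°(Co³⁺/Co²⁺) > E°(Cu²⁺/Cu), Co³⁺/Co²⁺ serves as the cathode.
E°cell = +1.812 − (+0.343) = +1.469 V, with n = 2 electrons transferred.
The balanced reaction is 2 Co3+(aq) + Cu(s) → 2 Co2+(aq) + Cu2+(aq), so Q = ([Co2+(aq)]^2·[Cu2+(aq)]) / [Co3+(aq)]^2 = 5.07 and log Q = 0.705.
Applying E = E° − (RT ln10/nF)·log Q gives +1.469 − (0.0562/2)(0.705) = +1.45 V.

+1.45 V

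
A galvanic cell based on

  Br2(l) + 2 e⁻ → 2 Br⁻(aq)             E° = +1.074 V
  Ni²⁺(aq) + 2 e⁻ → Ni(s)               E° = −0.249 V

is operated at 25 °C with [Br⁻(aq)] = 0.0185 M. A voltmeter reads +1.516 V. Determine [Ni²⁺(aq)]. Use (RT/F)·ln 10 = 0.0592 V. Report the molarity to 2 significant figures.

Br₂/Br⁻ is the cathode (higher E°); E°cell = +1.074 − (−0.249) = +1.323 V with n = 2.
Rearranging E = E° − (0.0592/n)·log Q gives log Q = 2(+1.323 − (+1.516))/0.0592 = −6.520.
The balanced reaction is Br2(l) + Ni(s) → 2 Br⁻(aq) + Ni²⁺(aq), so Q = [Br⁻(aq)]^2·[Ni²⁺(aq)].
Solving for the unknown gives log [Ni²⁺(aq)] = −3.054, so [Ni²⁺(aq)] ≈ 0.00088 M.

0.00088 M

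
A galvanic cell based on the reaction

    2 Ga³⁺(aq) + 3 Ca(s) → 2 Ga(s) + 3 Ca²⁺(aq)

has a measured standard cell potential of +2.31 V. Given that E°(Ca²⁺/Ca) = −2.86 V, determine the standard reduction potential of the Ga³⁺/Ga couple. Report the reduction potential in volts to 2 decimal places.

−0.55 V

In the reaction as written the Ga³⁺/Ga couple is reduced (cathode) and Ca²⁺/Ca is oxidized (anode), so E°cell = E°(Ga³⁺/Ga) − E°(Ca²⁺/Ca).
E°(Ga³⁺/Ga) = E°cell + E°(anode) = +2.31 + (−2.86) = −0.55 V.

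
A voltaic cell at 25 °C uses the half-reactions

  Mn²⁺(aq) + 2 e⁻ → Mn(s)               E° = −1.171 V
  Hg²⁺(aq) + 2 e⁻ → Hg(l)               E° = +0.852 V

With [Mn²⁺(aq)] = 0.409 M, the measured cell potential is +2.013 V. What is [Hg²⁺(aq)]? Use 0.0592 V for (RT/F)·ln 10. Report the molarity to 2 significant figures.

0.19 M

With Hg²⁺/Hg at the cathode and Mn²⁺/Mn at the anode, E°cell = +0.852 − (−1.171) = +2.023 V (n = 2).
Since E = E° − (0.0592/n)·log Q, log Q = n(E° − E)/0.0592 = 0.338.
The balanced reaction is Hg²⁺(aq) + Mn(s) → Hg(l) + Mn²⁺(aq), so Q = [Mn²⁺(aq)] / [Hg²⁺(aq)].
Solving for the unknown gives log [Hg²⁺(aq)] = −0.726, so [Hg²⁺(aq)] ≈ 0.19 M.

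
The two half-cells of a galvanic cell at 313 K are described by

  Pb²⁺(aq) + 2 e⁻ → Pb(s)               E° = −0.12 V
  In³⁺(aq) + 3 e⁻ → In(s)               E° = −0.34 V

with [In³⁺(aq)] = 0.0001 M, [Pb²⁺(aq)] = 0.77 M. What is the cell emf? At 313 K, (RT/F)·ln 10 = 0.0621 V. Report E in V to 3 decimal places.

The Pb²⁺/Pb couple has the more positive E°, so it is the cathode; In³⁺/In is the anode.
E°cell = E°cat − E°an = −0.12 − (−0.34) = +0.22 V; n = 6.
Balancing gives 3 Pb²⁺(aq) + 2 In(s) → 3 Pb(s) + 2 In³⁺(aq); hence Q = [In³⁺(aq)]^2 / [Pb²⁺(aq)]^3 = 2.19×10^−8 (log Q = −7.659).
E = E° − (0.0621/n)·log Q = +0.22 − (0.0621/6)(−7.659) = +0.299 V.

+0.299 V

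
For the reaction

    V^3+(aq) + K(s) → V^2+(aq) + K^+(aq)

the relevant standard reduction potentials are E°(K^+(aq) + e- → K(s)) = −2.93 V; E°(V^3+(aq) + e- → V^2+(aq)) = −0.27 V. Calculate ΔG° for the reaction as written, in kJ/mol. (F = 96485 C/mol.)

In the reaction as written V^3+(aq) is reduced, so the V³⁺/V²⁺ couple is the cathode and K⁺/K is the anode.
E°cell = −0.27 − (−2.93) = +2.66 V; balancing electrons gives n = 1.
ΔG° = −nFE°cell = −(1)(96485)(+2.66) J/mol = −257 kJ/mol.

−257 kJ/mol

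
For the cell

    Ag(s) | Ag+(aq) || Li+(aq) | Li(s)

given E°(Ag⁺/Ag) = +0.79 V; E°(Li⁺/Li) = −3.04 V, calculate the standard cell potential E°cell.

By convention the left-hand electrode in cell notation is the anode (oxidation) and the right-hand electrode is the cathode (reduction).
E°cell = E°(right) − E°(left) = −3.04 − (+0.79) = −3.83 V.
The negative sign shows that, as written, the cell would require an external voltage to drive the reaction.

−3.83 V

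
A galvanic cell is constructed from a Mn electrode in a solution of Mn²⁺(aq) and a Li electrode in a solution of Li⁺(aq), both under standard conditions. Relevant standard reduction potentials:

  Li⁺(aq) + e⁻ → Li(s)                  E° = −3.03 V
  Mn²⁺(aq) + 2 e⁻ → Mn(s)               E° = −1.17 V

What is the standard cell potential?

The Mn²⁺/Mn couple has the higher E°, so Mn ion is reduced (cathode) and Li is oxidized (anode).
E°cell = E°(cathode) − E°(anode) = −1.17 − (−3.03) = +1.86 V.

+1.86 V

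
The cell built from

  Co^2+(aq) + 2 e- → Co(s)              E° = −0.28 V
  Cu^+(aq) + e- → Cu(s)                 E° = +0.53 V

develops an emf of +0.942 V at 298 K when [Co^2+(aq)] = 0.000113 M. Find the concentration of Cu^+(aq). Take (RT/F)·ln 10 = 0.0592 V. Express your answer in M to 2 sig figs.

The Cu⁺/Cu couple has the larger reduction potential, so it is the cathode: E°cell = +0.53 − (−0.28) = +0.81 V and n = 2.
Rearranging E = E° − (0.0592/n)·log Q gives log Q = 2(+0.81 − (+0.942))/0.0592 = −4.459.
Balancing electrons gives 2 Cu^+(aq) + Co(s) → 2 Cu(s) + Co^2+(aq); thus Q = [Co^2+(aq)] / [Cu^+(aq)]^2.
Substituting the known concentrations and solving, log [Cu^+(aq)] = 0.256 and [Cu^+(aq)] = 1.8 M.

1.8 M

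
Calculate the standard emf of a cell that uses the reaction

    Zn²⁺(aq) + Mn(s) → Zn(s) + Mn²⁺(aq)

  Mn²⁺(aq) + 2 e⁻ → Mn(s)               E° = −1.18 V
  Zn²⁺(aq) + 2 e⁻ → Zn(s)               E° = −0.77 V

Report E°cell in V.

Zn²⁺(aq) gains electrons, so the Zn²⁺/Zn couple is the cathode; the Mn²⁺/Mn couple is the anode.
E°cell = E°(cathode) − E°(anode) = −0.77 − (−1.18) = +0.41 V.
The positive value indicates the reaction is spontaneous as written.

+0.41 V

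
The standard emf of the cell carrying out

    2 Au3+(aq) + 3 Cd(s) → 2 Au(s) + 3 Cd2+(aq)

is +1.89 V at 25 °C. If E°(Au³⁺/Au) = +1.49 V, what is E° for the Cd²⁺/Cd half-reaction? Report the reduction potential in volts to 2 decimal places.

−0.40 V

In the reaction as written the Au³⁺/Au couple is reduced (cathode) and Cd²⁺/Cd is oxidized (anode), so E°cell = E°(Au³⁺/Au) − E°(Cd²⁺/Cd).
E°(Cd²⁺/Cd) = E°(cathode) − E°cell = +1.49 − (+1.89) = −0.40 V.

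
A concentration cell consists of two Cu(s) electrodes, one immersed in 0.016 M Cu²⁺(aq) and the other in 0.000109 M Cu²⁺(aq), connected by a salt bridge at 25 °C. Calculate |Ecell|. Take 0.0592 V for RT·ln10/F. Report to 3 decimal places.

0.064 V

For a concentration cell E°cell = 0, since both electrodes use the same couple.
The compartment with the higher Cu²⁺(aq) concentration (0.016 M) acts as the cathode; ions are reduced there and produced at the dilute (0.000109 M) anode.
With n = 2, Ecell = −(0.0592/2)·log([dilute]/[conc]) = −(0.0592/2)·log(0.000109/0.016) = +0.064 V.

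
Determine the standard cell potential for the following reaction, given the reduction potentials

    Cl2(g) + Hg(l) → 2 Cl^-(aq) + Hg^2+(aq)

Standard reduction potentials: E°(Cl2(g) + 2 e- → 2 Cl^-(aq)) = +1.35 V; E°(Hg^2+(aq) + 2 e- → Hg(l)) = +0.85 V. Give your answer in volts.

In the reaction as written, Cl2(g) is reduced (cathode) and Hg^2+(aq) is produced by oxidation at the anode.
E°cell = E°(cathode) − E°(anode) = +1.35 − (+0.85) = +0.50 V.

+0.50 V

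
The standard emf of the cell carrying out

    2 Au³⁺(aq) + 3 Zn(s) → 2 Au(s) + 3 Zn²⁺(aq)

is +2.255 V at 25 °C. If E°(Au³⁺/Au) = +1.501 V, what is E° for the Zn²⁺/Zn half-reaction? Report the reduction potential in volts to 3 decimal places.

In the reaction as written the Au³⁺/Au couple is reduced (cathode) and Zn²⁺/Zn is oxidized (anode), so E°cell = E°(Au³⁺/Au) − E°(Zn²⁺/Zn).
E°(Zn²⁺/Zn) = E°(cathode) − E°cell = +1.501 − (+2.255) = −0.754 V.

−0.754 V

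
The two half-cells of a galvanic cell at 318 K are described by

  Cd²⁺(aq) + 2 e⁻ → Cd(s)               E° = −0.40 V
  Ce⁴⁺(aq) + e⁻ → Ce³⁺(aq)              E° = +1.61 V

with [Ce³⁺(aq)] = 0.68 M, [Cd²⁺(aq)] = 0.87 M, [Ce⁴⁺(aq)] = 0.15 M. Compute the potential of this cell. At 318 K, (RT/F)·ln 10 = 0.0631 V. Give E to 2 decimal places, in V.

+1.97 V

Ce⁴⁺/Ce³⁺ is reduced (cathode, E° = +1.61 V) and Cd²⁺/Cd is oxidized (anode).
The standard potential is +1.61 − (−0.40) = +2.01 V and the balanced reaction transfers n = 2 electrons.
The balanced reaction is 2 Ce⁴⁺(aq) + Cd(s) → 2 Ce³⁺(aq) + Cd²⁺(aq), so Q = ([Ce³⁺(aq)]^2·[Cd²⁺(aq)]) / [Ce⁴⁺(aq)]^2 = 17.9 and log Q = 1.252.
By the Nernst equation, E = +2.01 − (0.0631/2)·(1.252) = +1.97 V.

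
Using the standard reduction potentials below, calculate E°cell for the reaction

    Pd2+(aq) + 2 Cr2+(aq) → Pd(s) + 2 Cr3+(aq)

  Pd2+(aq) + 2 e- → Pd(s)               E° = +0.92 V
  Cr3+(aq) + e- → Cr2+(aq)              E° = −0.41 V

Pd2+(aq) gains electrons, so the Pd²⁺/Pd couple is the cathode; the Cr³⁺/Cr²⁺ couple is the anode.
E°cell = E°(cathode) − E°(anode) = +0.92 − (−0.41) = +1.33 V.
The positive value indicates the reaction is spontaneous as written.

+1.33 V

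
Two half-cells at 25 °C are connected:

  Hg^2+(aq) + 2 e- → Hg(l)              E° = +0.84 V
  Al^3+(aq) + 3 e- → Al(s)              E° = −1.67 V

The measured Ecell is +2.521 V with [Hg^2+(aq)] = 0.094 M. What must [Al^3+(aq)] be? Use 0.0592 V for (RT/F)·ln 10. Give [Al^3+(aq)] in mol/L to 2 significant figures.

The Hg²⁺/Hg couple has the larger reduction potential, so it is the cathode: E°cell = +0.84 − (−1.67) = +2.51 V and n = 6.
Rearranging E = E° − (0.0592/n)·log Q gives log Q = 6(+2.51 − (+2.521))/0.0592 = −1.115.
For 3 Hg^2+(aq) + 2 Al(s) → 3 Hg(l) + 2 Al^3+(aq), the reaction quotient is Q = [Al^3+(aq)]^2 / [Hg^2+(aq)]^3.
Solving for the unknown gives log [Al^3+(aq)] = −2.098, so [Al^3+(aq)] ≈ 0.0080 M.

0.0080 M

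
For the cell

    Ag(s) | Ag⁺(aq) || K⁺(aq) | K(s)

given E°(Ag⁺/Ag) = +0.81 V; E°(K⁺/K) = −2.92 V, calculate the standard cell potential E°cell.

By convention the left-hand electrode in cell notation is the anode (oxidation) and the right-hand electrode is the cathode (reduction).
E°cell = E°(right) − E°(left) = −2.92 − (+0.81) = −3.73 V.
The negative sign shows that, as written, the cell would require an external voltage to drive the reaction.

−3.73 V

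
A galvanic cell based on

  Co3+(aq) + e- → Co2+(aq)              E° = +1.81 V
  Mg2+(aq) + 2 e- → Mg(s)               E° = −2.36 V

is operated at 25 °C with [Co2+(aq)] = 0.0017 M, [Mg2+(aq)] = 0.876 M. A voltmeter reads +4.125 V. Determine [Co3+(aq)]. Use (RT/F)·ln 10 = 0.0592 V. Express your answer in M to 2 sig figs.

0.00028 M

Co³⁺/Co²⁺ is the cathode (higher E°); E°cell = +1.81 − (−2.36) = +4.17 V with n = 2.
Rearranging E = E° − (0.0592/n)·log Q gives log Q = 2(+4.17 − (+4.125))/0.0592 = 1.520.
For 2 Co3+(aq) + Mg(s) → 2 Co2+(aq) + Mg2+(aq), the reaction quotient is Q = ([Co2+(aq)]^2·[Mg2+(aq)]) / [Co3+(aq)]^2.
Substituting the known concentrations and solving, log [Co3+(aq)] = −3.558 and [Co3+(aq)] = 0.00028 M.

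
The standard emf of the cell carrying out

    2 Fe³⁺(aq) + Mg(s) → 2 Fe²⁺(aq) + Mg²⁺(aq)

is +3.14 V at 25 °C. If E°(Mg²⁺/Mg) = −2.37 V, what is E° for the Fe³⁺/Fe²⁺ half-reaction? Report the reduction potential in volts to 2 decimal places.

+0.77 V

In the reaction as written the Fe³⁺/Fe²⁺ couple is reduced (cathode) and Mg²⁺/Mg is oxidized (anode), so E°cell = E°(Fe³⁺/Fe²⁺) − E°(Mg²⁺/Mg).
E°(Fe³⁺/Fe²⁺) = E°cell + E°(anode) = +3.14 + (−2.37) = +0.77 V.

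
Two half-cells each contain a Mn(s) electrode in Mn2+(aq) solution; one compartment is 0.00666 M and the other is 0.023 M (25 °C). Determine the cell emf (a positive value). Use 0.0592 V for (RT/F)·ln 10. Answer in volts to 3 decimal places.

0.016 V

For a concentration cell E°cell = 0, since both electrodes use the same couple.
The compartment with the higher Mn2+(aq) concentration (0.023 M) acts as the cathode; ions are reduced there and produced at the dilute (0.00666 M) anode.
With n = 2, Ecell = −(0.0592/2)·log([dilute]/[conc]) = −(0.0592/2)·log(0.00666/0.023) = +0.016 V.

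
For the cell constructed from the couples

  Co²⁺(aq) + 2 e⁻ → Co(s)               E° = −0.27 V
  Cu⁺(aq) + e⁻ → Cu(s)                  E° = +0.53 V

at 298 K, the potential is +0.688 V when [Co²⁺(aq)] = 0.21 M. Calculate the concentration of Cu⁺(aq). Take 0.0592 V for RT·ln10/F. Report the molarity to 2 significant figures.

Cu⁺/Cu is the cathode (higher E°); E°cell = +0.53 − (−0.27) = +0.80 V with n = 2.
Rearranging E = E° − (0.0592/n)·log Q gives log Q = 2(+0.80 − (+0.688))/0.0592 = 3.784.
For 2 Cu⁺(aq) + Co(s) → 2 Cu(s) + Co²⁺(aq), the reaction quotient is Q = [Co²⁺(aq)] / [Cu⁺(aq)]^2.
Solving for the unknown gives log [Cu⁺(aq)] = −2.231, so [Cu⁺(aq)] ≈ 0.0059 M.

0.0059 M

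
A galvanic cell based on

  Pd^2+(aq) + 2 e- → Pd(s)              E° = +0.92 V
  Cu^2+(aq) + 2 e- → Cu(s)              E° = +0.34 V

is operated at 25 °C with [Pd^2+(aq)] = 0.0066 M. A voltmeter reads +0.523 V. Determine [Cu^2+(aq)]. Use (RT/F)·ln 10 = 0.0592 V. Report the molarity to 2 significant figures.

0.56 M

With Pd²⁺/Pd at the cathode and Cu²⁺/Cu at the anode, E°cell = +0.92 − (+0.34) = +0.58 V (n = 2).
Rearranging E = E° − (0.0592/n)·log Q gives log Q = 2(+0.58 − (+0.523))/0.0592 = 1.926.
Balancing electrons gives Pd^2+(aq) + Cu(s) → Pd(s) + Cu^2+(aq); thus Q = [Cu^2+(aq)] / [Pd^2+(aq)].
Isolating [Cu^2+(aq)] in Q = 10^{1.926} yields log [Cu^2+(aq)] = −0.254, i.e. 0.56 M.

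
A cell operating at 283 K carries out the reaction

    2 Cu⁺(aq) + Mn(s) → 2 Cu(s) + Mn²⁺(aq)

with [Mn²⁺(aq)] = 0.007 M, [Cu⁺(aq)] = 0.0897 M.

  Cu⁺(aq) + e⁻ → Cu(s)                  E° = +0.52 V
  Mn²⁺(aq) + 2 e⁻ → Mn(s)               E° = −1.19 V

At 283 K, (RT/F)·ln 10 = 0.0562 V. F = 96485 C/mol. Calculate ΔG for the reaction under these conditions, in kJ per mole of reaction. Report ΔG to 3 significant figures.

E°cell = +0.52 − (−1.19) = +1.71 V; the balanced reaction transfers n = 2 electrons.
Q = [Mn²⁺(aq)] / [Cu⁺(aq)]^2 = 0.87, so log Q = −0.060 and E = +1.71 − (0.0562/2)(−0.060) = +1.7117 V.
Finally ΔG = −nFE = −(2)(96485 C/mol)(+1.7117 V) = −330 kJ/mol.

−330 kJ/mol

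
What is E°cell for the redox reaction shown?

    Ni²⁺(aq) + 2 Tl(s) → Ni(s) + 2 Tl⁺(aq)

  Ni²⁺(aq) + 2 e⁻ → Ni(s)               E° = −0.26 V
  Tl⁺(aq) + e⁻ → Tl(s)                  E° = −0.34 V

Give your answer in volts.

+0.08 V

In the reaction as written, Ni²⁺(aq) is reduced (cathode) and Tl⁺(aq) is produced by oxidation at the anode.
E°cell = E°(cathode) − E°(anode) = −0.26 − (−0.34) = +0.08 V.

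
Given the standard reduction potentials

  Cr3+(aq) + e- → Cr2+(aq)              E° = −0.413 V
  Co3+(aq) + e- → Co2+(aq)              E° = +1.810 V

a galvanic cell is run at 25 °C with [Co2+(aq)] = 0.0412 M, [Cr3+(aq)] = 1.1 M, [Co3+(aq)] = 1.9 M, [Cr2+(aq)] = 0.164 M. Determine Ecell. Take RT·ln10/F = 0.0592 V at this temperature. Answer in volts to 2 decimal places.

Since E°(Co³⁺/Co²⁺) > E°(Cr³⁺/Cr²⁺), Co³⁺/Co²⁺ serves as the cathode.
The standard potential is +1.810 − (−0.413) = +2.223 V and the balanced reaction transfers n = 1 electron.
For the overall reaction Co3+(aq) + Cr2+(aq) → Co2+(aq) + Cr3+(aq), Q = ([Co2+(aq)]·[Cr3+(aq)]) / ([Co3+(aq)]·[Cr2+(aq)]) = 0.145, giving log Q = −0.837.
Applying E = E° − (RT ln10/nF)·log Q gives +2.223 − (0.0592/1)(−0.837) = +2.27 V.

+2.27 V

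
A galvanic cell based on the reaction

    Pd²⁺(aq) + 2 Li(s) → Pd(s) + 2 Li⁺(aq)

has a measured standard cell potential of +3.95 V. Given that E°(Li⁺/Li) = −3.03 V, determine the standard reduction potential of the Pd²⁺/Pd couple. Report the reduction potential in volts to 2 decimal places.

In the reaction as written the Pd²⁺/Pd couple is reduced (cathode) and Li⁺/Li is oxidized (anode), so E°cell = E°(Pd²⁺/Pd) − E°(Li⁺/Li).
E°(Pd²⁺/Pd) = E°cell + E°(anode) = +3.95 + (−3.03) = +0.92 V.

+0.92 V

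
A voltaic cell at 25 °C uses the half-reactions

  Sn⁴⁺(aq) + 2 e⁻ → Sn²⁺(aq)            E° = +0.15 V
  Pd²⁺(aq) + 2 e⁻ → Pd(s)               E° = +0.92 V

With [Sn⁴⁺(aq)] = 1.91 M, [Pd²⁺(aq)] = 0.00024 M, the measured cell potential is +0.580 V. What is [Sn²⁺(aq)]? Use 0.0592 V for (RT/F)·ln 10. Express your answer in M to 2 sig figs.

Pd²⁺/Pd is the cathode (higher E°); E°cell = +0.92 − (+0.15) = +0.77 V with n = 2.
Since E = E° − (0.0592/n)·log Q, log Q = n(E° − E)/0.0592 = 6.419.
Balancing electrons gives Pd²⁺(aq) + Sn²⁺(aq) → Pd(s) + Sn⁴⁺(aq); thus Q = [Sn⁴⁺(aq)] / ([Pd²⁺(aq)]·[Sn²⁺(aq)]).
Solving for the unknown gives log [Sn²⁺(aq)] = −2.518, so [Sn²⁺(aq)] ≈ 0.0030 M.

0.0030 M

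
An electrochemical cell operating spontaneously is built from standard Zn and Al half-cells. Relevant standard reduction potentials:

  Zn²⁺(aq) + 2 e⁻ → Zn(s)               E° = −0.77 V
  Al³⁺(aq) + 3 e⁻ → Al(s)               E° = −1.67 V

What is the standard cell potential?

Of the two couples in this cell, the one with the more positive reduction potential is reduced at the cathode: here that is Zn²⁺/Zn (−0.77 V); Al³⁺/Al (−1.67 V) is the anode.
E°cell = E°(cathode) − E°(anode) = −0.77 − (−1.67) = +0.90 V.

+0.90 V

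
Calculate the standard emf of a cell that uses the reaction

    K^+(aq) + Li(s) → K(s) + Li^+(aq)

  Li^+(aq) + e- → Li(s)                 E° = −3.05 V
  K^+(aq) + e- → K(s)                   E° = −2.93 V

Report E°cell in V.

K^+(aq) gains electrons, so the K⁺/K couple is the cathode; the Li⁺/Li couple is the anode.
E°cell = E°(cathode) − E°(anode) = −2.93 − (−3.05) = +0.12 V.
The positive value indicates the reaction is spontaneous as written.

+0.12 V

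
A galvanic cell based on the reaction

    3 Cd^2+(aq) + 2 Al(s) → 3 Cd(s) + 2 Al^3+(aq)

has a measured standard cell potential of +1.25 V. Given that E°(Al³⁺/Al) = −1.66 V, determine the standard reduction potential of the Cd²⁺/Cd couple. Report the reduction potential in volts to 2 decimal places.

−0.41 V

In the reaction as written the Cd²⁺/Cd couple is reduced (cathode) and Al³⁺/Al is oxidized (anode), so E°cell = E°(Cd²⁺/Cd) − E°(Al³⁺/Al).
E°(Cd²⁺/Cd) = E°cell + E°(anode) = +1.25 + (−1.66) = −0.41 V.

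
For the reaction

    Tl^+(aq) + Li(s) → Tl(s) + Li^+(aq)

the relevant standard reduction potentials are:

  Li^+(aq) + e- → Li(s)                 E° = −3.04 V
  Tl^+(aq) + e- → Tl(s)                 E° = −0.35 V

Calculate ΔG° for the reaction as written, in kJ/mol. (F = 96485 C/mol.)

In the reaction as written Tl^+(aq) is reduced, so the Tl⁺/Tl couple is the cathode and Li⁺/Li is the anode.
E°cell = −0.35 − (−3.04) = +2.69 V; balancing electrons gives n = 1.
ΔG° = −nFE°cell = −(1)(96485)(+2.69) J/mol = −260 kJ/mol.

−260 kJ/mol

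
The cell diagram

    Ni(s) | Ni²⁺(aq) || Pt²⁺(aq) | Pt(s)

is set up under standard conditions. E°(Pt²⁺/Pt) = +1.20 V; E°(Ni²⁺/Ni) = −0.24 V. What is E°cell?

+1.44 V

By convention the left-hand electrode in cell notation is the anode (oxidation) and the right-hand electrode is the cathode (reduction).
E°cell = E°(right) − E°(left) = +1.20 − (−0.24) = +1.44 V.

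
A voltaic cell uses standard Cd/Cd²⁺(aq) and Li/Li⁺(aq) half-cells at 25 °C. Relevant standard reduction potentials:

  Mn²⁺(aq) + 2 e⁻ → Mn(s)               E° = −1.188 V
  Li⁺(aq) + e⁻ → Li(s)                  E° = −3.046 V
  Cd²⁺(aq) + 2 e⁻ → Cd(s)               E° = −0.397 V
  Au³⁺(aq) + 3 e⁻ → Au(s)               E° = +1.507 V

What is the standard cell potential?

The Cd²⁺/Cd couple has the higher E°, so Cd ion is reduced (cathode) and Li is oxidized (anode).
E°cell = E°(cathode) − E°(anode) = −0.397 − (−3.046) = +2.649 V.

+2.649 V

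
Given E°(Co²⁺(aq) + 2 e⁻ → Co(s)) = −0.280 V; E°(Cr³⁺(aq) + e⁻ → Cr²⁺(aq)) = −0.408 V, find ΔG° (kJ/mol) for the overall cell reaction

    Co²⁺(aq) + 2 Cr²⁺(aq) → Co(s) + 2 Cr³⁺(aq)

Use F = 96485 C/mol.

In the reaction as written Co²⁺(aq) is reduced, so the Co²⁺/Co couple is the cathode and Cr³⁺/Cr²⁺ is the anode.
E°cell = −0.280 − (−0.408) = +0.128 V; balancing electrons gives n = 2.
ΔG° = −nFE°cell = −(2)(96485)(+0.128) J/mol = −24.7 kJ/mol.

−24.7 kJ/mol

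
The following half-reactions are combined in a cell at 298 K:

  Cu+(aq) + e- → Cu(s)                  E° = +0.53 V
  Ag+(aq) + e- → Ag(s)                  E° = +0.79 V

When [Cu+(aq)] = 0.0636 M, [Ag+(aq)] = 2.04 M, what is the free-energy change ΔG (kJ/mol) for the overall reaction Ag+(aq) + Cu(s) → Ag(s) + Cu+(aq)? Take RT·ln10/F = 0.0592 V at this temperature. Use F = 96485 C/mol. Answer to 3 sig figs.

−33.7 kJ/mol

E°cell = +0.79 − (+0.53) = +0.26 V; the balanced reaction transfers n = 1 electron.
Q = [Cu+(aq)] / [Ag+(aq)] = 0.0312, so log Q = −1.506 and E = +0.26 − (0.0592/1)(−1.506) = +0.3492 V.
Then ΔG = −nFE = −1 × 96485 × +0.3492 J/mol = −33.7 kJ/mol.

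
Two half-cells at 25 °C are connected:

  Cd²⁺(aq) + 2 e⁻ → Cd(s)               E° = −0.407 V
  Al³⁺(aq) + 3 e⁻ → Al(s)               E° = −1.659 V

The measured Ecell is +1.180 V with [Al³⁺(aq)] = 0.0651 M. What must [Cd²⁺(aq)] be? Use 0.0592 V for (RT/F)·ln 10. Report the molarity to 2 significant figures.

With Cd²⁺/Cd at the cathode and Al³⁺/Al at the anode, E°cell = −0.407 − (−1.659) = +1.252 V (n = 6).
Rearranging E = E° − (0.0592/n)·log Q gives log Q = 6(+1.252 − (+1.180))/0.0592 = 7.297.
For 3 Cd²⁺(aq) + 2 Al(s) → 3 Cd(s) + 2 Al³⁺(aq), the reaction quotient is Q = [Al³⁺(aq)]^2 / [Cd²⁺(aq)]^3.
Substituting the known concentrations and solving, log [Cd²⁺(aq)] = −3.223 and [Cd²⁺(aq)] = 0.00060 M.

0.00060 M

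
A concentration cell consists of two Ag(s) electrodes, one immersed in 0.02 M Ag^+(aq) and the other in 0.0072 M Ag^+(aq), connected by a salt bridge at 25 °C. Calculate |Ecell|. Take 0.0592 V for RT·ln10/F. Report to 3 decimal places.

For a concentration cell E°cell = 0, since both electrodes use the same couple.
The compartment with the higher Ag^+(aq) concentration (0.02 M) acts as the cathode; ions are reduced there and produced at the dilute (0.0072 M) anode.
With n = 1, Ecell = −(0.0592/1)·log([dilute]/[conc]) = −(0.0592/1)·log(0.0072/0.02) = +0.026 V.

0.026 V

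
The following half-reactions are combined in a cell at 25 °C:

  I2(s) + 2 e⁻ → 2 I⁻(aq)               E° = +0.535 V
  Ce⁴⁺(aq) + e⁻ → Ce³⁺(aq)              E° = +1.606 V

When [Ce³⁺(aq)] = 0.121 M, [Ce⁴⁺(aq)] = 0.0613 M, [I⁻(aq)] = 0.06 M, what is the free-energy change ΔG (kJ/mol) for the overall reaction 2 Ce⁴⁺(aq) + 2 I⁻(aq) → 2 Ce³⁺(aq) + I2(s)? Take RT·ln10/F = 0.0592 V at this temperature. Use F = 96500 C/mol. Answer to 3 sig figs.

With Ce⁴⁺/Ce³⁺ reduced at the cathode, E°cell = +1.606 − (+0.535) = +1.071 V and n = 2.
Q = [Ce³⁺(aq)]^2 / ([Ce⁴⁺(aq)]^2·[I⁻(aq)]^2) = 1.08×10^3, so log Q = 3.034 and E = +1.071 − (0.0592/2)(3.034) = +0.9812 V.
Then ΔG = −nFE = −2 × 96500 × +0.9812 J/mol = −189 kJ/mol.

−189 kJ/mol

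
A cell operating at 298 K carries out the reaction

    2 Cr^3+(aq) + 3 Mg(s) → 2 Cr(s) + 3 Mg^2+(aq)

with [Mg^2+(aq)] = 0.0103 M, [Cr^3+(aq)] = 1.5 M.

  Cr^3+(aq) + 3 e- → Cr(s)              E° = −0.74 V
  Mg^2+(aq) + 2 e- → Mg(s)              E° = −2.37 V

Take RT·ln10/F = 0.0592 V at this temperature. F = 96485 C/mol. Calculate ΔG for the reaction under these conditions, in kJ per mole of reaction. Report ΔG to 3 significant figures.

The standard cell potential is −0.74 − (−2.37) = +1.63 V, with n = 6 electrons in the balanced equation.
The reaction quotient is [Mg^2+(aq)]^3 / [Cr^3+(aq)]^2 = 4.86×10^−7; by Nernst, E = +1.63 − (0.0592/6)(−6.314) = +1.6923 V.
ΔG = −nFE = −(6)(96485)(+1.6923) J/mol = −980 kJ/mol.

−980 kJ/mol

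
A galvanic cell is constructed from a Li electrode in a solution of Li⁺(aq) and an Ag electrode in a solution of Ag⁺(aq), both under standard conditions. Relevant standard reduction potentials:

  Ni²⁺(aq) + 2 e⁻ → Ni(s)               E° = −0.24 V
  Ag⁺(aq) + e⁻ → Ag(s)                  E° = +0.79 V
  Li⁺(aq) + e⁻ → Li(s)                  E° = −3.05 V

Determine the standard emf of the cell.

Of the two couples in this cell, the one with the more positive reduction potential is reduced at the cathode: here that is Ag⁺/Ag (+0.79 V); Li⁺/Li (−3.05 V) is the anode.
E°cell = E°(cathode) − E°(anode) = +0.79 − (−3.05) = +3.84 V.

+3.84 V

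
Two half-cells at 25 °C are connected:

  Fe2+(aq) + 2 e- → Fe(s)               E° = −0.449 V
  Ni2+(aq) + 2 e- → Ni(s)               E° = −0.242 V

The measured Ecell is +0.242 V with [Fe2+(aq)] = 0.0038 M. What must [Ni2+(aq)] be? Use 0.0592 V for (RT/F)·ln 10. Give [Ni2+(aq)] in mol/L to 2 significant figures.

0.058 M

With Ni²⁺/Ni at the cathode and Fe²⁺/Fe at the anode, E°cell = −0.242 − (−0.449) = +0.207 V (n = 2).
Since E = E° − (0.0592/n)·log Q, log Q = n(E° − E)/0.0592 = −1.182.
The balanced reaction is Ni2+(aq) + Fe(s) → Ni(s) + Fe2+(aq), so Q = [Fe2+(aq)] / [Ni2+(aq)].
Isolating [Ni2+(aq)] in Q = 10^{−1.182} yields log [Ni2+(aq)] = −1.238, i.e. 0.058 M.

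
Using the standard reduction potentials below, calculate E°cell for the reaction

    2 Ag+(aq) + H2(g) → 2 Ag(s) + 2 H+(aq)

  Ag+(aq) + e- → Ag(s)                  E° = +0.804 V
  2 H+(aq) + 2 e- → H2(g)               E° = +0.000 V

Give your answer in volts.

In the reaction as written, Ag+(aq) is reduced (cathode) and H+(aq) is produced by oxidation at the anode.
E°cell = E°(cathode) − E°(anode) = +0.804 − (+0.000) = +0.804 V.
The positive value indicates the reaction is spontaneous as written.

+0.804 V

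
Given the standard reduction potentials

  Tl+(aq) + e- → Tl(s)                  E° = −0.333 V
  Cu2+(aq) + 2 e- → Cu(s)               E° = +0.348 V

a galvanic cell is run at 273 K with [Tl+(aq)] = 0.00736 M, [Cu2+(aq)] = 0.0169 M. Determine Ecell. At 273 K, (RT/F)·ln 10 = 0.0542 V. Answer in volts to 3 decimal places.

Since E°(Cu²⁺/Cu) > E°(Tl⁺/Tl), Cu²⁺/Cu serves as the cathode.
E°cell = +0.348 − (−0.333) = +0.681 V, with n = 2 electrons transferred.
Balancing gives Cu2+(aq) + 2 Tl(s) → Cu(s) + 2 Tl+(aq); hence Q = [Tl+(aq)]^2 / [Cu2+(aq)] = 0.00321 (log Q = −2.494).
By the Nernst equation, E = +0.681 − (0.0542/2)·(−2.494) = +0.749 V.

+0.749 V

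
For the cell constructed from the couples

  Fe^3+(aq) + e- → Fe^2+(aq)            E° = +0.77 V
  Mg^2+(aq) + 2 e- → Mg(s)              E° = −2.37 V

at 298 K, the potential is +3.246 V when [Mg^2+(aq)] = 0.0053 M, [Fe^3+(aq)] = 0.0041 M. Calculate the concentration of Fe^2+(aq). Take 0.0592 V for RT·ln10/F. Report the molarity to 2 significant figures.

With Fe³⁺/Fe²⁺ at the cathode and Mg²⁺/Mg at the anode, E°cell = +0.77 − (−2.37) = +3.14 V (n = 2).
Rearranging E = E° − (0.0592/n)·log Q gives log Q = 2(+3.14 − (+3.246))/0.0592 = −3.581.
For 2 Fe^3+(aq) + Mg(s) → 2 Fe^2+(aq) + Mg^2+(aq), the reaction quotient is Q = ([Fe^2+(aq)]^2·[Mg^2+(aq)]) / [Fe^3+(aq)]^2.
Solving for the unknown gives log [Fe^2+(aq)] = −3.040, so [Fe^2+(aq)] ≈ 0.00091 M.

0.00091 M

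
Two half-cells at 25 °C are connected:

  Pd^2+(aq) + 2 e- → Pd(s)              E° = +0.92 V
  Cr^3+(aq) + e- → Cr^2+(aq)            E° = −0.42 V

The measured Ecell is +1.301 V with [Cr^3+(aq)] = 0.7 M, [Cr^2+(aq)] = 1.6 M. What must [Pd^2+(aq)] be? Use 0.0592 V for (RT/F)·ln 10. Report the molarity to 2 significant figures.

The Pd²⁺/Pd couple has the larger reduction potential, so it is the cathode: E°cell = +0.92 − (−0.42) = +1.34 V and n = 2.
Rearranging E = E° − (0.0592/n)·log Q gives log Q = 2(+1.34 − (+1.301))/0.0592 = 1.318.
The balanced reaction is Pd^2+(aq) + 2 Cr^2+(aq) → Pd(s) + 2 Cr^3+(aq), so Q = [Cr^3+(aq)]^2 / ([Pd^2+(aq)]·[Cr^2+(aq)]^2).
Isolating [Pd^2+(aq)] in Q = 10^{1.318} yields log [Pd^2+(aq)] = −2.036, i.e. 0.0092 M.

0.0092 M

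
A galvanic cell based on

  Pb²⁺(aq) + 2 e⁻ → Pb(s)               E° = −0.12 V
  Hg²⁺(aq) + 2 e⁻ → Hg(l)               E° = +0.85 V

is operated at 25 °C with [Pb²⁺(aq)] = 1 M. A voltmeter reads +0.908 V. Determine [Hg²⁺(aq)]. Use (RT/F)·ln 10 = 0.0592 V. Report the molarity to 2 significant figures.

With Hg²⁺/Hg at the cathode and Pb²⁺/Pb at the anode, E°cell = +0.85 − (−0.12) = +0.97 V (n = 2).
Since E = E° − (0.0592/n)·log Q, log Q = n(E° − E)/0.0592 = 2.095.
For Hg²⁺(aq) + Pb(s) → Hg(l) + Pb²⁺(aq), the reaction quotient is Q = [Pb²⁺(aq)] / [Hg²⁺(aq)].
Substituting the known concentrations and solving, log [Hg²⁺(aq)] = −2.095 and [Hg²⁺(aq)] = 0.0080 M.

0.0080 M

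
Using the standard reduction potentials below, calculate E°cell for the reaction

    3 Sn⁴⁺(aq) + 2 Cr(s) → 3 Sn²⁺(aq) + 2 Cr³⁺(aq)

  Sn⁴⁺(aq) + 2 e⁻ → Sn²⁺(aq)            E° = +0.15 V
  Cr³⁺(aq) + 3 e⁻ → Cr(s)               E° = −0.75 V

+0.90 V

In the reaction as written, Sn⁴⁺(aq) is reduced (cathode) and Cr³⁺(aq) is produced by oxidation at the anode.
E°cell = E°(cathode) − E°(anode) = +0.15 − (−0.75) = +0.90 V.
The positive value indicates the reaction is spontaneous as written.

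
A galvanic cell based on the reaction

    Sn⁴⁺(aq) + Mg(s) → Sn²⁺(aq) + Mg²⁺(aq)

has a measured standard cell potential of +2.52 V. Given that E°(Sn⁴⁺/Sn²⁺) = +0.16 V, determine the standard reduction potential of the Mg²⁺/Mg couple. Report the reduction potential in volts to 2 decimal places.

−2.36 V

In the reaction as written the Sn⁴⁺/Sn²⁺ couple is reduced (cathode) and Mg²⁺/Mg is oxidized (anode), so E°cell = E°(Sn⁴⁺/Sn²⁺) − E°(Mg²⁺/Mg).
E°(Mg²⁺/Mg) = E°(cathode) − E°cell = +0.16 − (+2.52) = −2.36 V.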